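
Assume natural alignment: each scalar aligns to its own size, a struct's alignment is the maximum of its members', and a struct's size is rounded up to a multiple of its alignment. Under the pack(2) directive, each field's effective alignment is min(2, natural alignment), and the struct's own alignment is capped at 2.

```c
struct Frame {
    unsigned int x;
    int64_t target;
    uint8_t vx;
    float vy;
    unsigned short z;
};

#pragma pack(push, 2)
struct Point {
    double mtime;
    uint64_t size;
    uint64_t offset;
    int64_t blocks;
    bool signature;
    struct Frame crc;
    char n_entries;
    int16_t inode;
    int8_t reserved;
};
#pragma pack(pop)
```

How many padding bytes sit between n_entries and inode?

1

Frame: 0..4  x  (4B, 4-aligned); 4..8  -- padding (4B); 8..16  target  (8B, 8-aligned); 16..17  vx  (1B, 1-aligned); 17..20  -- padding (3B); 20..24  vy  (4B, 4-aligned); 24..26  z  (2B, 2-aligned); 26..32  -- tail padding (6B); sizeof = 32, alignof = 8
0..8  mtime  (8B, 2-aligned)
8..16  size  (8B, 2-aligned)
16..24  offset  (8B, 2-aligned)
24..32  blocks  (8B, 2-aligned)
32..33  signature  (1B, 1-aligned)
33..34  -- padding (1B)
34..66  crc  (32B, 2-aligned)
66..67  n_entries  (1B, 1-aligned)
67..68  -- padding (1B)
68..70  inode  (2B, 2-aligned)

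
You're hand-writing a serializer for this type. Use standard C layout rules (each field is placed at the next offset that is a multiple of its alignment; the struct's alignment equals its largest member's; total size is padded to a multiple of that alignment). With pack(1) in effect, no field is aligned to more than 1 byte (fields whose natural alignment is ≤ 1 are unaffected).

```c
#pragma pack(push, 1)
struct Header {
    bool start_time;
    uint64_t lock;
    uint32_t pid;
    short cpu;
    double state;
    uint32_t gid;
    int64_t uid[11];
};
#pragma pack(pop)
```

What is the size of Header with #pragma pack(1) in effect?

start_time at 0 (size 1, align 1) → ends 1
lock at 1 (size 8, align 1) → ends 9
pid at 9 (size 4, align 1) → ends 13
cpu at 13 (size 2, align 1) → ends 15
state at 15 (size 8, align 1) → ends 23
gid at 23 (size 4, align 1) → ends 27
uid at 27 (size 88, align 1) → ends 115
total 115 bytes, alignment 1

115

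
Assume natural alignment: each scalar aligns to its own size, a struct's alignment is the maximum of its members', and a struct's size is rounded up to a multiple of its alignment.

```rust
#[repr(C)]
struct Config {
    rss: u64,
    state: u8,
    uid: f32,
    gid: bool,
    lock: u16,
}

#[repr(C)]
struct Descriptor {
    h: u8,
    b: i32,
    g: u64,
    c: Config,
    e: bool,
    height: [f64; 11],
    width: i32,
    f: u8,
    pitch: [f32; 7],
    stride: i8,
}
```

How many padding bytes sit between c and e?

Config: @0: rss [8B, align 8] → 8; @8: state [1B, align 1] → 9; +3 pad (align 4); @12: uid [4B, align 4] → 16; @16: gid [1B, align 1] → 17; +1 pad (align 2); @18: lock [2B, align 2] → 20; +4 tail pad (align 8); size 24, align 8
@0: h [1B, align 1] → 1
+3 pad (align 4)
@4: b [4B, align 4] → 8
@8: g [8B, align 8] → 16
@16: c [24B, align 8] → 40
@40: e [1B, align 1] → 41

0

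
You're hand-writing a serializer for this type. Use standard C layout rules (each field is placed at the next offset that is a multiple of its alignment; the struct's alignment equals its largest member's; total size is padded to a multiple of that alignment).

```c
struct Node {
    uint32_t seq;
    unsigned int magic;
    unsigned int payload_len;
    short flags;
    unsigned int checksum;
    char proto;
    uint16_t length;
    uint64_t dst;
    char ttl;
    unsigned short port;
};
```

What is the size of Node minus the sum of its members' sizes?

8

seq at 0 (size 4, align 4) → ends 4
magic at 4 (size 4, align 4) → ends 8
payload_len at 8 (size 4, align 4) → ends 12
flags at 12 (size 2, align 2) → ends 14
pad 2 to align 4 for checksum
checksum at 16 (size 4, align 4) → ends 20
proto at 20 (size 1, align 1) → ends 21
pad 1 to align 2 for length
length at 22 (size 2, align 2) → ends 24
dst at 24 (size 8, align 8) → ends 32
ttl at 32 (size 1, align 1) → ends 33
pad 1 to align 2 for port
port at 34 (size 2, align 2) → ends 36
tail pad 4 to reach multiple of 8
total 40 bytes, alignment 8
data bytes 32, size 40 → padding 8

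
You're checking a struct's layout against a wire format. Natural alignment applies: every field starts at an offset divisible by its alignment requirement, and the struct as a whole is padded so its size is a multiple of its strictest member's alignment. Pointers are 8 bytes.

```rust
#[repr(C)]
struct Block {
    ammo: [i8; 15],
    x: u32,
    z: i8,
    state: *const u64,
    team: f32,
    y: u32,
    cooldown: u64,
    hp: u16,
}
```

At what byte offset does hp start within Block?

ammo at 0 (size 15, align 1) → ends 15
pad 1 to align 4 for x
x at 16 (size 4, align 4) → ends 20
z at 20 (size 1, align 1) → ends 21
pad 3 to align 8 for state
state at 24 (size 8, align 8) → ends 32
team at 32 (size 4, align 4) → ends 36
y at 36 (size 4, align 4) → ends 40
cooldown at 40 (size 8, align 8) → ends 48
hp at 48 (size 2, align 2) → ends 50

48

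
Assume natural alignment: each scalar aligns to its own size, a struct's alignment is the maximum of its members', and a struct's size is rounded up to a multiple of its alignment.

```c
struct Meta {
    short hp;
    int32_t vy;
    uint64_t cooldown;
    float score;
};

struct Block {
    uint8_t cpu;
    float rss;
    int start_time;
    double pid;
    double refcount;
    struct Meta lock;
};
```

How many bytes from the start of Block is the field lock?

Meta: @0: hp [2B, align 2] → 2; +2 pad (align 4); @4: vy [4B, align 4] → 8; @8: cooldown [8B, align 8] → 16; @16: score [4B, align 4] → 20; +4 tail pad (align 8); size 24, align 8
@0: cpu [1B, align 1] → 1
+3 pad (align 4)
@4: rss [4B, align 4] → 8
@8: start_time [4B, align 4] → 12
+4 pad (align 8)
@16: pid [8B, align 8] → 24
@24: refcount [8B, align 8] → 32
@32: lock [24B, align 8] → 56

32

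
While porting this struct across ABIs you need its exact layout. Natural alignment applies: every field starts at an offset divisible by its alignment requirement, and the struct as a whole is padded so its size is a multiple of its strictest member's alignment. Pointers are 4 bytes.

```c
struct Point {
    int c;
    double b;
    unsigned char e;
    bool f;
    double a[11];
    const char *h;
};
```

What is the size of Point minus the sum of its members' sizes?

c at 0 (size 4, align 4) → ends 4
pad 4 to align 8 for b
b at 8 (size 8, align 8) → ends 16
e at 16 (size 1, align 1) → ends 17
f at 17 (size 1, align 1) → ends 18
pad 6 to align 8 for a
a at 24 (size 88, align 8) → ends 112
h at 112 (size 4, align 4) → ends 116
tail pad 4 to reach multiple of 8
total 120 bytes, alignment 8
data bytes 106, size 120 → padding 14

14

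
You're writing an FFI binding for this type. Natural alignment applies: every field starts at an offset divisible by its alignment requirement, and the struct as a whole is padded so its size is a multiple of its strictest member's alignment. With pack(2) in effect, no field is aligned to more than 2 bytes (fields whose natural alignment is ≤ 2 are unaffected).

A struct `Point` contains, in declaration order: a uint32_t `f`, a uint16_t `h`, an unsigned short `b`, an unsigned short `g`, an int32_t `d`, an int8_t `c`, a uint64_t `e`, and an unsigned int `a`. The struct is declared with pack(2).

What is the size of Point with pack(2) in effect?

28

f at 0 (size 4, align 2) → ends 4
h at 4 (size 2, align 2) → ends 6
b at 6 (size 2, align 2) → ends 8
g at 8 (size 2, align 2) → ends 10
d at 10 (size 4, align 2) → ends 14
c at 14 (size 1, align 1) → ends 15
pad 1 to align 2 for e
e at 16 (size 8, align 2) → ends 24
a at 24 (size 4, align 2) → ends 28
total 28 bytes, alignment 2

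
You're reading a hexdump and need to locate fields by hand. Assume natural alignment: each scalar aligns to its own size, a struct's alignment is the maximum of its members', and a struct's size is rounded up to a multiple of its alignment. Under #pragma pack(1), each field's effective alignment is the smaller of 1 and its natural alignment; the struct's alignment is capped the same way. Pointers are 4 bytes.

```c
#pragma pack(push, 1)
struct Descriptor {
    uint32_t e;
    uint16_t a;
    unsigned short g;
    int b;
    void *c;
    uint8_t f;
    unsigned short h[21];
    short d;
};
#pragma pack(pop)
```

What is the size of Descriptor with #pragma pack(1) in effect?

0..4  e  (4B, 1-aligned)
4..6  a  (2B, 1-aligned)
6..8  g  (2B, 1-aligned)
8..12  b  (4B, 1-aligned)
12..16  c  (4B, 1-aligned)
16..17  f  (1B, 1-aligned)
17..59  h  (42B, 1-aligned)
59..61  d  (2B, 1-aligned)
sizeof = 61, alignof = 1

61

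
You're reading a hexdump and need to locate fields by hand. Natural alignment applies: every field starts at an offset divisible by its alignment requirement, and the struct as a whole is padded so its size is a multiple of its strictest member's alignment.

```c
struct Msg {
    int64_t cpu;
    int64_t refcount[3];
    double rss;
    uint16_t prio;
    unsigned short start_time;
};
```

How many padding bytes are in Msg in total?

cpu at 0 (size 8, align 8) → ends 8
refcount at 8 (size 24, align 8) → ends 32
rss at 32 (size 8, align 8) → ends 40
prio at 40 (size 2, align 2) → ends 42
start_time at 42 (size 2, align 2) → ends 44
tail pad 4 to reach multiple of 8
total 48 bytes, alignment 8
data bytes 44, size 48 → padding 4

4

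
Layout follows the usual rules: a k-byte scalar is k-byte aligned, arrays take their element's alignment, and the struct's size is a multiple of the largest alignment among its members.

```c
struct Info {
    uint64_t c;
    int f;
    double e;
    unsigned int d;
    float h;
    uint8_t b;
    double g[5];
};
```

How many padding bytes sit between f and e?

@0: c [8B, align 8] → 8
@8: f [4B, align 4] → 12
+4 pad (align 8)
@16: e [8B, align 8] → 24

4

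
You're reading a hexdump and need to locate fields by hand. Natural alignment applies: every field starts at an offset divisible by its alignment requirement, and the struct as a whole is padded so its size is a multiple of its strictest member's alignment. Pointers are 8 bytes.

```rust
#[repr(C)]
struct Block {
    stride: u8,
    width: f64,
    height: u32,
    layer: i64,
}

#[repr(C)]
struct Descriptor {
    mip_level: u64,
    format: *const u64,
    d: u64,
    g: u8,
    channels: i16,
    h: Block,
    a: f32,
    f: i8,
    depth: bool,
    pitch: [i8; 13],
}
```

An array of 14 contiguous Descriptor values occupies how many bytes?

Block: @0: stride [1B, align 1] → 1; +7 pad (align 8); @8: width [8B, align 8] → 16; @16: height [4B, align 4] → 20; +4 pad (align 8); @24: layer [8B, align 8] → 32; size 32, align 8
@0: mip_level [8B, align 8] → 8
@8: format [8B, align 8] → 16
@16: d [8B, align 8] → 24
@24: g [1B, align 1] → 25
+1 pad (align 2)
@26: channels [2B, align 2] → 28
+4 pad (align 8)
@32: h [32B, align 8] → 64
@64: a [4B, align 4] → 68
@68: f [1B, align 1] → 69
@69: depth [1B, align 1] → 70
@70: pitch [13B, align 1] → 83
+5 tail pad (align 8)
size 88, align 8
array of 14: 14 × 88 = 1232

1232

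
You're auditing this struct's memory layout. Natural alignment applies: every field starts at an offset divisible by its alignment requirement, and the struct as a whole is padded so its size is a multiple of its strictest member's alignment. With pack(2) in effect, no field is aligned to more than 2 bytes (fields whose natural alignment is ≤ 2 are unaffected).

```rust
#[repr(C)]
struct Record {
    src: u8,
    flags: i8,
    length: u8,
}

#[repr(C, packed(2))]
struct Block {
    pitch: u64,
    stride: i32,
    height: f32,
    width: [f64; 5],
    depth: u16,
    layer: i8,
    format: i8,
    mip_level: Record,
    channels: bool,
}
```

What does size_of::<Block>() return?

64 bytes

Record: @0: src [1B, align 1] → 1; @1: flags [1B, align 1] → 2; @2: length [1B, align 1] → 3; size 3, align 1
@0: pitch [8B, align 2] → 8
@8: stride [4B, align 2] → 12
@12: height [4B, align 2] → 16
@16: width [40B, align 2] → 56
@56: depth [2B, align 2] → 58
@58: layer [1B, align 1] → 59
@59: format [1B, align 1] → 60
@60: mip_level [3B, align 1] → 63
@63: channels [1B, align 1] → 64
size 64, align 2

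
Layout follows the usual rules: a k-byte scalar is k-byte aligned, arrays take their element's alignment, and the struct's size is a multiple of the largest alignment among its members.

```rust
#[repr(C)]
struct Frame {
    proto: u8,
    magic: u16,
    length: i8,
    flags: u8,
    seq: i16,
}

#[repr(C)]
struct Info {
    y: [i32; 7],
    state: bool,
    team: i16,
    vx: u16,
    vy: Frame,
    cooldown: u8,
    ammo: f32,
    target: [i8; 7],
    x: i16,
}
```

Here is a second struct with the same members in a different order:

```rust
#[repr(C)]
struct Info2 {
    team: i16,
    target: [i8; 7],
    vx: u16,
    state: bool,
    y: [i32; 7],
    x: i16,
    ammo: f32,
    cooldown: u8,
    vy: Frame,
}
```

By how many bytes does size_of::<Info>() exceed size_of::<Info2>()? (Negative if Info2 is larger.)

-4

Frame: @0: proto [1B, align 1] → 1; +1 pad (align 2); @2: magic [2B, align 2] → 4; @4: length [1B, align 1] → 5; @5: flags [1B, align 1] → 6; @6: seq [2B, align 2] → 8; size 8, align 2
@0: y [28B, align 4] → 28
@28: state [1B, align 1] → 29
+1 pad (align 2)
@30: team [2B, align 2] → 32
@32: vx [2B, align 2] → 34
@34: vy [8B, align 2] → 42
@42: cooldown [1B, align 1] → 43
+1 pad (align 4)
@44: ammo [4B, align 4] → 48
@48: target [7B, align 1] → 55
+1 pad (align 2)
@56: x [2B, align 2] → 58
+2 tail pad (align 4)
size 60, align 4
— Info2 —
@0: team [2B, align 2] → 2
@2: target [7B, align 1] → 9
+1 pad (align 2)
@10: vx [2B, align 2] → 12
@12: state [1B, align 1] → 13
+3 pad (align 4)
@16: y [28B, align 4] → 44
@44: x [2B, align 2] → 46
+2 pad (align 4)
@48: ammo [4B, align 4] → 52
@52: cooldown [1B, align 1] → 53
+1 pad (align 2)
@54: vy [8B, align 2] → 62
+2 tail pad (align 4)
size 64, align 4
60 − 64 = -4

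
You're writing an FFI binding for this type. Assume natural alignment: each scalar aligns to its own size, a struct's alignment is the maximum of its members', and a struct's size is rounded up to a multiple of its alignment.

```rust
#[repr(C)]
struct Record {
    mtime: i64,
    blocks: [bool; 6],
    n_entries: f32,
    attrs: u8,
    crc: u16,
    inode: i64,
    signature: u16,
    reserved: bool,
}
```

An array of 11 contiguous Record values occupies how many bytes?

0..8  mtime  (8B, 8-aligned)
8..14  blocks  (6B, 1-aligned)
14..16  -- padding (2B)
16..20  n_entries  (4B, 4-aligned)
20..21  attrs  (1B, 1-aligned)
21..22  -- padding (1B)
22..24  crc  (2B, 2-aligned)
24..32  inode  (8B, 8-aligned)
32..34  signature  (2B, 2-aligned)
34..35  reserved  (1B, 1-aligned)
35..40  -- tail padding (5B)
sizeof = 40, alignof = 8
array of 11: 11 × 40 = 440

440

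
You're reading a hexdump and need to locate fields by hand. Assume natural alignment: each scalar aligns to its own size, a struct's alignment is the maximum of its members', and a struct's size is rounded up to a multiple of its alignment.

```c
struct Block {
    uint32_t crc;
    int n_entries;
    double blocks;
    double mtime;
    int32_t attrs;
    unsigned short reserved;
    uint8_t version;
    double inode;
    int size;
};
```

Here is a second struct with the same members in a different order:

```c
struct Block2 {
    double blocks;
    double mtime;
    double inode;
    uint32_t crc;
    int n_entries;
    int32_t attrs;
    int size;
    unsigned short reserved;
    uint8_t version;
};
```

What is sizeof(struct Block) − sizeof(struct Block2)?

0

@0: crc [4B, align 4] → 4
@4: n_entries [4B, align 4] → 8
@8: blocks [8B, align 8] → 16
@16: mtime [8B, align 8] → 24
@24: attrs [4B, align 4] → 28
@28: reserved [2B, align 2] → 30
@30: version [1B, align 1] → 31
+1 pad (align 8)
@32: inode [8B, align 8] → 40
@40: size [4B, align 4] → 44
+4 tail pad (align 8)
size 48, align 8
— Block2 —
@0: blocks [8B, align 8] → 8
@8: mtime [8B, align 8] → 16
@16: inode [8B, align 8] → 24
@24: crc [4B, align 4] → 28
@28: n_entries [4B, align 4] → 32
@32: attrs [4B, align 4] → 36
@36: size [4B, align 4] → 40
@40: reserved [2B, align 2] → 42
@42: version [1B, align 1] → 43
+5 tail pad (align 8)
size 48, align 8
48 − 48 = 0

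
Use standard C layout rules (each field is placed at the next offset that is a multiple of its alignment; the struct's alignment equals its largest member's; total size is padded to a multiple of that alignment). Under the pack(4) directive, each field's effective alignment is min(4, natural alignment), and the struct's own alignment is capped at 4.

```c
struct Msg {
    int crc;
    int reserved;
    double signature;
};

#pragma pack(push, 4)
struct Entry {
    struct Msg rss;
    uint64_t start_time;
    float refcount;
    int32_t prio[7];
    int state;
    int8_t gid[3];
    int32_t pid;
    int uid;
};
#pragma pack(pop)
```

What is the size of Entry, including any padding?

72 bytes

Msg: crc at 0 (size 4, align 4) → ends 4; reserved at 4 (size 4, align 4) → ends 8; signature at 8 (size 8, align 8) → ends 16; total 16 bytes, alignment 8
rss at 0 (size 16, align 4) → ends 16
start_time at 16 (size 8, align 4) → ends 24
refcount at 24 (size 4, align 4) → ends 28
prio at 28 (size 28, align 4) → ends 56
state at 56 (size 4, align 4) → ends 60
gid at 60 (size 3, align 1) → ends 63
pad 1 to align 4 for pid
pid at 64 (size 4, align 4) → ends 68
uid at 68 (size 4, align 4) → ends 72
total 72 bytes, alignment 4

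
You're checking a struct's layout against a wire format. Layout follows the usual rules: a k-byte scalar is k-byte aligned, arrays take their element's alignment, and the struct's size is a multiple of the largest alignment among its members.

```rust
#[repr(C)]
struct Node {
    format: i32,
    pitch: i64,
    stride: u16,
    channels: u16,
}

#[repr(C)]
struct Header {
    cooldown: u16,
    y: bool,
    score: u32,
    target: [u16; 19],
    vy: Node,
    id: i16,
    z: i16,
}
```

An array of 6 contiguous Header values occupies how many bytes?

Node: format at 0 (size 4, align 4) → ends 4; pad 4 to align 8 for pitch; pitch at 8 (size 8, align 8) → ends 16; stride at 16 (size 2, align 2) → ends 18; channels at 18 (size 2, align 2) → ends 20; tail pad 4 to reach multiple of 8; total 24 bytes, alignment 8
cooldown at 0 (size 2, align 2) → ends 2
y at 2 (size 1, align 1) → ends 3
pad 1 to align 4 for score
score at 4 (size 4, align 4) → ends 8
target at 8 (size 38, align 2) → ends 46
pad 2 to align 8 for vy
vy at 48 (size 24, align 8) → ends 72
id at 72 (size 2, align 2) → ends 74
z at 74 (size 2, align 2) → ends 76
tail pad 4 to reach multiple of 8
total 80 bytes, alignment 8
array of 6: 6 × 80 = 480

480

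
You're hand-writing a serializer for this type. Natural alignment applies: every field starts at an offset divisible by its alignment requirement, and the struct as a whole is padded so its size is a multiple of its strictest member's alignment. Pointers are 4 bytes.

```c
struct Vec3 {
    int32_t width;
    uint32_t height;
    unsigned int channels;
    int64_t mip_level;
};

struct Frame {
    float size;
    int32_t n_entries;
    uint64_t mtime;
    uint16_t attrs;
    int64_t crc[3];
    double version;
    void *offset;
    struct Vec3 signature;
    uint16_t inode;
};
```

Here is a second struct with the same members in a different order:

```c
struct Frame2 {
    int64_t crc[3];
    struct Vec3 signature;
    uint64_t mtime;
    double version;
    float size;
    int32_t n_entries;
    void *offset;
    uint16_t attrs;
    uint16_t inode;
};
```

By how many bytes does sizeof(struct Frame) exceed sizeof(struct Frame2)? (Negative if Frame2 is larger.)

Vec3: width at 0 (size 4, align 4) → ends 4; height at 4 (size 4, align 4) → ends 8; channels at 8 (size 4, align 4) → ends 12; pad 4 to align 8 for mip_level; mip_level at 16 (size 8, align 8) → ends 24; total 24 bytes, alignment 8
size at 0 (size 4, align 4) → ends 4
n_entries at 4 (size 4, align 4) → ends 8
mtime at 8 (size 8, align 8) → ends 16
attrs at 16 (size 2, align 2) → ends 18
pad 6 to align 8 for crc
crc at 24 (size 24, align 8) → ends 48
version at 48 (size 8, align 8) → ends 56
offset at 56 (size 4, align 4) → ends 60
pad 4 to align 8 for signature
signature at 64 (size 24, align 8) → ends 88
inode at 88 (size 2, align 2) → ends 90
tail pad 6 to reach multiple of 8
total 96 bytes, alignment 8
— Frame2 —
crc at 0 (size 24, align 8) → ends 24
signature at 24 (size 24, align 8) → ends 48
mtime at 48 (size 8, align 8) → ends 56
version at 56 (size 8, align 8) → ends 64
size at 64 (size 4, align 4) → ends 68
n_entries at 68 (size 4, align 4) → ends 72
offset at 72 (size 4, align 4) → ends 76
attrs at 76 (size 2, align 2) → ends 78
inode at 78 (size 2, align 2) → ends 80
total 80 bytes, alignment 8
96 − 80 = 16

16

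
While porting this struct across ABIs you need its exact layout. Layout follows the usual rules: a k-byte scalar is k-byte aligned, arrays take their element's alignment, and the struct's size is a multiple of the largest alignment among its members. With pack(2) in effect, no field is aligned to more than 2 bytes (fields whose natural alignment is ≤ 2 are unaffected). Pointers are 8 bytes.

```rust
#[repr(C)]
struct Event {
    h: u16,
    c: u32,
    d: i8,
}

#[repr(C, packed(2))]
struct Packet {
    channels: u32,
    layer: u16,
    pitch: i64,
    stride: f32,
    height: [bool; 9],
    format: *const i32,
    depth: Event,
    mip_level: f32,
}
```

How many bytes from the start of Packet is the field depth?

Event: 0..2  h  (2B, 2-aligned); 2..4  -- padding (2B); 4..8  c  (4B, 4-aligned); 8..9  d  (1B, 1-aligned); 9..12  -- tail padding (3B); sizeof = 12, alignof = 4
0..4  channels  (4B, 2-aligned)
4..6  layer  (2B, 2-aligned)
6..14  pitch  (8B, 2-aligned)
14..18  stride  (4B, 2-aligned)
18..27  height  (9B, 1-aligned)
27..28  -- padding (1B)
28..36  format  (8B, 2-aligned)
36..48  depth  (12B, 2-aligned)

36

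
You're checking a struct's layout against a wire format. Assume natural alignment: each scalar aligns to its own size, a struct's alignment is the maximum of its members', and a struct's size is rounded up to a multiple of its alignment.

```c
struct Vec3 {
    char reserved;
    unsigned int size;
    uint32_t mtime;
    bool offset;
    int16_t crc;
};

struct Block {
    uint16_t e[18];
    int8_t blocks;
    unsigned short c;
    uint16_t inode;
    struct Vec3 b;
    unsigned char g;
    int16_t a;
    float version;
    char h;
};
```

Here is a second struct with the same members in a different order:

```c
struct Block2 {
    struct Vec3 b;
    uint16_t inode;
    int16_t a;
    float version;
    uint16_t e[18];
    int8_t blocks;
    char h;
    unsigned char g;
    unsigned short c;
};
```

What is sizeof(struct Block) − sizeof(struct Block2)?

Vec3: @0: reserved [1B, align 1] → 1; +3 pad (align 4); @4: size [4B, align 4] → 8; @8: mtime [4B, align 4] → 12; @12: offset [1B, align 1] → 13; +1 pad (align 2); @14: crc [2B, align 2] → 16; size 16, align 4
@0: e [36B, align 2] → 36
@36: blocks [1B, align 1] → 37
+1 pad (align 2)
@38: c [2B, align 2] → 40
@40: inode [2B, align 2] → 42
+2 pad (align 4)
@44: b [16B, align 4] → 60
@60: g [1B, align 1] → 61
+1 pad (align 2)
@62: a [2B, align 2] → 64
@64: version [4B, align 4] → 68
@68: h [1B, align 1] → 69
+3 tail pad (align 4)
size 72, align 4
— Block2 —
@0: b [16B, align 4] → 16
@16: inode [2B, align 2] → 18
@18: a [2B, align 2] → 20
@20: version [4B, align 4] → 24
@24: e [36B, align 2] → 60
@60: blocks [1B, align 1] → 61
@61: h [1B, align 1] → 62
@62: g [1B, align 1] → 63
+1 pad (align 2)
@64: c [2B, align 2] → 66
+2 tail pad (align 4)
size 68, align 4
72 − 68 = 4

4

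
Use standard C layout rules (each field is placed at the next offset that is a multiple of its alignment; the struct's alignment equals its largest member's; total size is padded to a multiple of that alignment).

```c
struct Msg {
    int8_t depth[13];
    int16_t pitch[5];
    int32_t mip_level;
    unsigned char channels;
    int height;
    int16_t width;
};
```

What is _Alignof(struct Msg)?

4

member alignments: depth=1, pitch=2, mip_level=4, channels=1, height=4, width=2
max = 4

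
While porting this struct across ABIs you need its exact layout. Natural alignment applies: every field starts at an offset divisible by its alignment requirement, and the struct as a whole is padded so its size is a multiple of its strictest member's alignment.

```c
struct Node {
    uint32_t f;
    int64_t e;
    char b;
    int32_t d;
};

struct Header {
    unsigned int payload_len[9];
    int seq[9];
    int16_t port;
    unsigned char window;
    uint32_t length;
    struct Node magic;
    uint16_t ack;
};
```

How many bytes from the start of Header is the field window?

74

Node: @0: f [4B, align 4] → 4; +4 pad (align 8); @8: e [8B, align 8] → 16; @16: b [1B, align 1] → 17; +3 pad (align 4); @20: d [4B, align 4] → 24; size 24, align 8
@0: payload_len [36B, align 4] → 36
@36: seq [36B, align 4] → 72
@72: port [2B, align 2] → 74
@74: window [1B, align 1] → 75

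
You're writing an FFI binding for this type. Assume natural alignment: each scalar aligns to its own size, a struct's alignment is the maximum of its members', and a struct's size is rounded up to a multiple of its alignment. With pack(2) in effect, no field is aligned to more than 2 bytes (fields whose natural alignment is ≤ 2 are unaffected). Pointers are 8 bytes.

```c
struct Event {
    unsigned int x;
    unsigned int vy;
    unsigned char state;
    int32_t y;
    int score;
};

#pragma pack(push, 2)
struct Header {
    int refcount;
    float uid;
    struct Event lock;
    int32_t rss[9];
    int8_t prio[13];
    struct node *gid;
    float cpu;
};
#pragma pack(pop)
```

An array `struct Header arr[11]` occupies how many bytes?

Event: x at 0 (size 4, align 4) → ends 4; vy at 4 (size 4, align 4) → ends 8; state at 8 (size 1, align 1) → ends 9; pad 3 to align 4 for y; y at 12 (size 4, align 4) → ends 16; score at 16 (size 4, align 4) → ends 20; total 20 bytes, alignment 4
refcount at 0 (size 4, align 2) → ends 4
uid at 4 (size 4, align 2) → ends 8
lock at 8 (size 20, align 2) → ends 28
rss at 28 (size 36, align 2) → ends 64
prio at 64 (size 13, align 1) → ends 77
pad 1 to align 2 for gid
gid at 78 (size 8, align 2) → ends 86
cpu at 86 (size 4, align 2) → ends 90
total 90 bytes, alignment 2
array of 11: 11 × 90 = 990

990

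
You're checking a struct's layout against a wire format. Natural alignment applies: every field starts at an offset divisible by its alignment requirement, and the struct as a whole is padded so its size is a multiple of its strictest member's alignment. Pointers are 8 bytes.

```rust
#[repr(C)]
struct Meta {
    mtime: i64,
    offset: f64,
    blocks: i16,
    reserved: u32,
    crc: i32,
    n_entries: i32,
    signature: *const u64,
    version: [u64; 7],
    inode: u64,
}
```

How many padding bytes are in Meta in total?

@0: mtime [8B, align 8] → 8
@8: offset [8B, align 8] → 16
@16: blocks [2B, align 2] → 18
+2 pad (align 4)
@20: reserved [4B, align 4] → 24
@24: crc [4B, align 4] → 28
@28: n_entries [4B, align 4] → 32
@32: signature [8B, align 8] → 40
@40: version [56B, align 8] → 96
@96: inode [8B, align 8] → 104
size 104, align 8
data bytes 102, size 104 → padding 2

2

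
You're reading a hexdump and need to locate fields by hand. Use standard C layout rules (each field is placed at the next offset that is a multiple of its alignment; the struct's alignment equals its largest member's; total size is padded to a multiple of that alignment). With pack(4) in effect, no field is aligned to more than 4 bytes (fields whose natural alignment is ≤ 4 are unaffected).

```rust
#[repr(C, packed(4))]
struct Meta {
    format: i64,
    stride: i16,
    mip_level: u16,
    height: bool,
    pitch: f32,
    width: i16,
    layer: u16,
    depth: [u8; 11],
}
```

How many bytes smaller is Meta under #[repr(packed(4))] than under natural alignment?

natural layout:
  format at 0 (size 8, align 8) → ends 8
  stride at 8 (size 2, align 2) → ends 10
  mip_level at 10 (size 2, align 2) → ends 12
  height at 12 (size 1, align 1) → ends 13
  pad 3 to align 4 for pitch
  pitch at 16 (size 4, align 4) → ends 20
  width at 20 (size 2, align 2) → ends 22
  layer at 22 (size 2, align 2) → ends 24
  depth at 24 (size 11, align 1) → ends 35
  tail pad 5 to reach multiple of 8
  total 40 bytes, alignment 8
packed(4) layout:
  format at 0 (size 8, align 4) → ends 8
  stride at 8 (size 2, align 2) → ends 10
  mip_level at 10 (size 2, align 2) → ends 12
  height at 12 (size 1, align 1) → ends 13
  pad 3 to align 4 for pitch
  pitch at 16 (size 4, align 4) → ends 20
  width at 20 (size 2, align 2) → ends 22
  layer at 22 (size 2, align 2) → ends 24
  depth at 24 (size 11, align 1) → ends 35
  tail pad 1 to reach multiple of 4
  total 36 bytes, alignment 4
40 − 36 = 4

4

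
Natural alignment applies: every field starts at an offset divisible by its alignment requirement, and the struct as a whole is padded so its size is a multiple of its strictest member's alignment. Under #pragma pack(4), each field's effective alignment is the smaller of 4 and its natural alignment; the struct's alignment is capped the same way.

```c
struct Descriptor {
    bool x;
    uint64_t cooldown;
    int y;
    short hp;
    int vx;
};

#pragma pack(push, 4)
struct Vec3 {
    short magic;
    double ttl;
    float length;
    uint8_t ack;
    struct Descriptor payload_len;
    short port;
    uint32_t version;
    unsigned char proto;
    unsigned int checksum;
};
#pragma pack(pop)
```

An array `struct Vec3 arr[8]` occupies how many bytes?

544

Descriptor: 0..1  x  (1B, 1-aligned); 1..8  -- padding (7B); 8..16  cooldown  (8B, 8-aligned); 16..20  y  (4B, 4-aligned); 20..22  hp  (2B, 2-aligned); 22..24  -- padding (2B); 24..28  vx  (4B, 4-aligned); 28..32  -- tail padding (4B); sizeof = 32, alignof = 8
0..2  magic  (2B, 2-aligned)
2..4  -- padding (2B)
4..12  ttl  (8B, 4-aligned)
12..16  length  (4B, 4-aligned)
16..17  ack  (1B, 1-aligned)
17..20  -- padding (3B)
20..52  payload_len  (32B, 4-aligned)
52..54  port  (2B, 2-aligned)
54..56  -- padding (2B)
56..60  version  (4B, 4-aligned)
60..61  proto  (1B, 1-aligned)
61..64  -- padding (3B)
64..68  checksum  (4B, 4-aligned)
sizeof = 68, alignof = 4
array of 8: 8 × 68 = 544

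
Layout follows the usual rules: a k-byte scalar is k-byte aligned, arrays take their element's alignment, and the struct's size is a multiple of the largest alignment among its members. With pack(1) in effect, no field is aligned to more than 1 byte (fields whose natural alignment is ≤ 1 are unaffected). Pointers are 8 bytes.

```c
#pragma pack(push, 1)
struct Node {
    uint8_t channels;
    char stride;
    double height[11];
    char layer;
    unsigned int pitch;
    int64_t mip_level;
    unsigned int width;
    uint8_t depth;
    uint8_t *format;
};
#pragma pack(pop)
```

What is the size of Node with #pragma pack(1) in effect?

116

@0: channels [1B, align 1] → 1
@1: stride [1B, align 1] → 2
@2: height [88B, align 1] → 90
@90: layer [1B, align 1] → 91
@91: pitch [4B, align 1] → 95
@95: mip_level [8B, align 1] → 103
@103: width [4B, align 1] → 107
@107: depth [1B, align 1] → 108
@108: format [8B, align 1] → 116
size 116, align 1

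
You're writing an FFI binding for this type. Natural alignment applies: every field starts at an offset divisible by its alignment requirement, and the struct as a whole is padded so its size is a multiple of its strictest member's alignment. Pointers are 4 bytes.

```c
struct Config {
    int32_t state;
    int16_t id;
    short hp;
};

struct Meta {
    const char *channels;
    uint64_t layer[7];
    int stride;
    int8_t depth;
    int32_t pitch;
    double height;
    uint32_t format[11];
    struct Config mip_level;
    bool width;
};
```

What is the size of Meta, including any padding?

144

Config: state at 0 (size 4, align 4) → ends 4; id at 4 (size 2, align 2) → ends 6; hp at 6 (size 2, align 2) → ends 8; total 8 bytes, alignment 4
channels at 0 (size 4, align 4) → ends 4
pad 4 to align 8 for layer
layer at 8 (size 56, align 8) → ends 64
stride at 64 (size 4, align 4) → ends 68
depth at 68 (size 1, align 1) → ends 69
pad 3 to align 4 for pitch
pitch at 72 (size 4, align 4) → ends 76
pad 4 to align 8 for height
height at 80 (size 8, align 8) → ends 88
format at 88 (size 44, align 4) → ends 132
mip_level at 132 (size 8, align 4) → ends 140
width at 140 (size 1, align 1) → ends 141
tail pad 3 to reach multiple of 8
total 144 bytes, alignment 8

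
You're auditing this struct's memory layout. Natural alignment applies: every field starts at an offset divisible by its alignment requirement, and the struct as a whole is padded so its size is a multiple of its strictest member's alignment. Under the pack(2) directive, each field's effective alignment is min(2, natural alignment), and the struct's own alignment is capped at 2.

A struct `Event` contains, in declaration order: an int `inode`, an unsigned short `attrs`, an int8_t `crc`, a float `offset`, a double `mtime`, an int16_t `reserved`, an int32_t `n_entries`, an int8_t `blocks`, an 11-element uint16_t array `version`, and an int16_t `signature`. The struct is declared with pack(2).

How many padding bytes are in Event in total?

inode at 0 (size 4, align 2) → ends 4
attrs at 4 (size 2, align 2) → ends 6
crc at 6 (size 1, align 1) → ends 7
pad 1 to align 2 for offset
offset at 8 (size 4, align 2) → ends 12
mtime at 12 (size 8, align 2) → ends 20
reserved at 20 (size 2, align 2) → ends 22
n_entries at 22 (size 4, align 2) → ends 26
blocks at 26 (size 1, align 1) → ends 27
pad 1 to align 2 for version
version at 28 (size 22, align 2) → ends 50
signature at 50 (size 2, align 2) → ends 52
total 52 bytes, alignment 2
data bytes 50, size 52 → padding 2

2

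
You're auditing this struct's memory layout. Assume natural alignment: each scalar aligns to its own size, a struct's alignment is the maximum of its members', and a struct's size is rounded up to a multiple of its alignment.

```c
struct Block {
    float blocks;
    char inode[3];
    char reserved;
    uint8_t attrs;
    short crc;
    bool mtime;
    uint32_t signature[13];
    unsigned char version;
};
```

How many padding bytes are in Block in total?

7

@0: blocks [4B, align 4] → 4
@4: inode [3B, align 1] → 7
@7: reserved [1B, align 1] → 8
@8: attrs [1B, align 1] → 9
+1 pad (align 2)
@10: crc [2B, align 2] → 12
@12: mtime [1B, align 1] → 13
+3 pad (align 4)
@16: signature [52B, align 4] → 68
@68: version [1B, align 1] → 69
+3 tail pad (align 4)
size 72, align 4
data bytes 65, size 72 → padding 7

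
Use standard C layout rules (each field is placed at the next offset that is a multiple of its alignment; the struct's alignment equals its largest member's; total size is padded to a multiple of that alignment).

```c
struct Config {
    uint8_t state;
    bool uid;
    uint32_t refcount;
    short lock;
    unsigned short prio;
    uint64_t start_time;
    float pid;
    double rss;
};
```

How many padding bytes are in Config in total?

@0: state [1B, align 1] → 1
@1: uid [1B, align 1] → 2
+2 pad (align 4)
@4: refcount [4B, align 4] → 8
@8: lock [2B, align 2] → 10
@10: prio [2B, align 2] → 12
+4 pad (align 8)
@16: start_time [8B, align 8] → 24
@24: pid [4B, align 4] → 28
+4 pad (align 8)
@32: rss [8B, align 8] → 40
size 40, align 8
data bytes 30, size 40 → padding 10

10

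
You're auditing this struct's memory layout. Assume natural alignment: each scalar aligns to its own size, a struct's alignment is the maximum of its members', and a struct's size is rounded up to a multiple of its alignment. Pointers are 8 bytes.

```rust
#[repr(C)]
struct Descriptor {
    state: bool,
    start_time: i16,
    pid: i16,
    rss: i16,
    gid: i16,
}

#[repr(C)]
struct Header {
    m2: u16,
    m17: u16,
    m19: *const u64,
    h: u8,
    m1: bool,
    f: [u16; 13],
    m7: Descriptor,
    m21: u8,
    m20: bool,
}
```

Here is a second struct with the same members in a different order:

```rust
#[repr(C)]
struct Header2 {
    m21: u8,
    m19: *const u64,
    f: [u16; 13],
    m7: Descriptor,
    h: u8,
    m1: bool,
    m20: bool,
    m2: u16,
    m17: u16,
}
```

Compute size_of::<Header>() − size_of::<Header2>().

-8

Descriptor: 0..1  state  (1B, 1-aligned); 1..2  -- padding (1B); 2..4  start_time  (2B, 2-aligned); 4..6  pid  (2B, 2-aligned); 6..8  rss  (2B, 2-aligned); 8..10  gid  (2B, 2-aligned); sizeof = 10, alignof = 2
0..2  m2  (2B, 2-aligned)
2..4  m17  (2B, 2-aligned)
4..8  -- padding (4B)
8..16  m19  (8B, 8-aligned)
16..17  h  (1B, 1-aligned)
17..18  m1  (1B, 1-aligned)
18..44  f  (26B, 2-aligned)
44..54  m7  (10B, 2-aligned)
54..55  m21  (1B, 1-aligned)
55..56  m20  (1B, 1-aligned)
sizeof = 56, alignof = 8
— Header2 —
0..1  m21  (1B, 1-aligned)
1..8  -- padding (7B)
8..16  m19  (8B, 8-aligned)
16..42  f  (26B, 2-aligned)
42..52  m7  (10B, 2-aligned)
52..53  h  (1B, 1-aligned)
53..54  m1  (1B, 1-aligned)
54..55  m20  (1B, 1-aligned)
55..56  -- padding (1B)
56..58  m2  (2B, 2-aligned)
58..60  m17  (2B, 2-aligned)
60..64  -- tail padding (4B)
sizeof = 64, alignof = 8
56 − 64 = -8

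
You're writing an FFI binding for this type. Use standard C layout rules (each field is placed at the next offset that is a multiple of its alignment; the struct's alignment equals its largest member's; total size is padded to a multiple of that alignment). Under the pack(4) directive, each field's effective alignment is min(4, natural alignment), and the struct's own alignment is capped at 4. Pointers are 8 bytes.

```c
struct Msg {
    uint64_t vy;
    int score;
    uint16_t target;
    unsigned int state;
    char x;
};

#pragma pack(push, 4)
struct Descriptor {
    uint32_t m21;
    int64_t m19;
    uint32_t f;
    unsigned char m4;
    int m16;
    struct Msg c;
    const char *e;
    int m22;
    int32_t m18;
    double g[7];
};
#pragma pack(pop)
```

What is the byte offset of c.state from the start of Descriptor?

Msg: vy at 0 (size 8, align 8) → ends 8; score at 8 (size 4, align 4) → ends 12; target at 12 (size 2, align 2) → ends 14; pad 2 to align 4 for state; state at 16 (size 4, align 4) → ends 20; x at 20 (size 1, align 1) → ends 21; tail pad 3 to reach multiple of 8; total 24 bytes, alignment 8
m21 at 0 (size 4, align 4) → ends 4
m19 at 4 (size 8, align 4) → ends 12
f at 12 (size 4, align 4) → ends 16
m4 at 16 (size 1, align 1) → ends 17
pad 3 to align 4 for m16
m16 at 20 (size 4, align 4) → ends 24
c at 24 (size 24, align 4) → ends 48
within Msg: state at 16
24 + 16 = 40

40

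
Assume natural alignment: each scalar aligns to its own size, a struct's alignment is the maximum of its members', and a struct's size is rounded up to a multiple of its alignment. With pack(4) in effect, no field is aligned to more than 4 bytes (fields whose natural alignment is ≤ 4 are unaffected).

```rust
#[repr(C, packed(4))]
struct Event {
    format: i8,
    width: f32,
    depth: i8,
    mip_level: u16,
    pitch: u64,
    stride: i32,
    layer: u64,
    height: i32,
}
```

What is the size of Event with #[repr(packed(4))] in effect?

36

0..1  format  (1B, 1-aligned)
1..4  -- padding (3B)
4..8  width  (4B, 4-aligned)
8..9  depth  (1B, 1-aligned)
9..10  -- padding (1B)
10..12  mip_level  (2B, 2-aligned)
12..20  pitch  (8B, 4-aligned)
20..24  stride  (4B, 4-aligned)
24..32  layer  (8B, 4-aligned)
32..36  height  (4B, 4-aligned)
sizeof = 36, alignof = 4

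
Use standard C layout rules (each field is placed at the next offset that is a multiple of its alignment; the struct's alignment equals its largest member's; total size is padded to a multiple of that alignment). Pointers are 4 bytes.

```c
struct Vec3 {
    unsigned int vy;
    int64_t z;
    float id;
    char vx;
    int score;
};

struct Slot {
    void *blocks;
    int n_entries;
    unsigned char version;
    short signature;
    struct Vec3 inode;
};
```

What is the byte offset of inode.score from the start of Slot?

Vec3: @0: vy [4B, align 4] → 4; +4 pad (align 8); @8: z [8B, align 8] → 16; @16: id [4B, align 4] → 20; @20: vx [1B, align 1] → 21; +3 pad (align 4); @24: score [4B, align 4] → 28; +4 tail pad (align 8); size 32, align 8
@0: blocks [4B, align 4] → 4
@4: n_entries [4B, align 4] → 8
@8: version [1B, align 1] → 9
+1 pad (align 2)
@10: signature [2B, align 2] → 12
+4 pad (align 8)
@16: inode [32B, align 8] → 48
within Vec3: score at 24
16 + 24 = 40

40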